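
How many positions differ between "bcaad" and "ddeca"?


Comparing "bcaad" and "ddeca" position by position:
  Position 0: 'b' vs 'd' => DIFFER
  Position 1: 'c' vs 'd' => DIFFER
  Position 2: 'a' vs 'e' => DIFFER
  Position 3: 'a' vs 'c' => DIFFER
  Position 4: 'd' vs 'a' => DIFFER
Positions that differ: 5

5


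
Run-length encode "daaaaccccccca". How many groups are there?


Input: daaaaccccccca
Scanning for consecutive runs:
  Group 1: 'd' x 1 (positions 0-0)
  Group 2: 'a' x 4 (positions 1-4)
  Group 3: 'c' x 7 (positions 5-11)
  Group 4: 'a' x 1 (positions 12-12)
Total groups: 4

4


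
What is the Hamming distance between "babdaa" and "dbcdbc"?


Comparing "babdaa" and "dbcdbc" position by position:
  Position 0: 'b' vs 'd' => differ
  Position 1: 'a' vs 'b' => differ
  Position 2: 'b' vs 'c' => differ
  Position 3: 'd' vs 'd' => same
  Position 4: 'a' vs 'b' => differ
  Position 5: 'a' vs 'c' => differ
Total differences (Hamming distance): 5

5


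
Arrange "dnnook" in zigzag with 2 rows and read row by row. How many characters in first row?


Zigzag "dnnook" into 2 rows:
Placing characters:
  'd' => row 0
  'n' => row 1
  'n' => row 0
  'o' => row 1
  'o' => row 0
  'k' => row 1
Rows:
  Row 0: "dno"
  Row 1: "nok"
First row length: 3

3


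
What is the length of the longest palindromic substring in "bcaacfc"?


Input: "bcaacfc"
Checking substrings for palindromes:
  [1:5] "caac" (len 4) => palindrome
  [4:7] "cfc" (len 3) => palindrome
  [2:4] "aa" (len 2) => palindrome
Longest palindromic substring: "caac" with length 4

4


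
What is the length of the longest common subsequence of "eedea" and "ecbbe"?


LCS of "eedea" and "ecbbe"
DP table:
           e    c    b    b    e
      0    0    0    0    0    0
  e   0    1    1    1    1    1
  e   0    1    1    1    1    2
  d   0    1    1    1    1    2
  e   0    1    1    1    1    2
  a   0    1    1    1    1    2
LCS length = dp[5][5] = 2

2


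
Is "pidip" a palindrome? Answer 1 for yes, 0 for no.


Input: pidip
Reversed: pidip
  Compare pos 0 ('p') with pos 4 ('p'): match
  Compare pos 1 ('i') with pos 3 ('i'): match
Result: palindrome

1


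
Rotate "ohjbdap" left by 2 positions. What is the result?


Input: "ohjbdap", rotate left by 2
First 2 characters: "oh"
Remaining characters: "jbdap"
Concatenate remaining + first: "jbdap" + "oh" = "jbdapoh"

jbdapoh


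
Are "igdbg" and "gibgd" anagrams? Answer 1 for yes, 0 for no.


Strings: "igdbg", "gibgd"
Sorted first:  bdggi
Sorted second: bdggi
Sorted forms match => anagrams

1


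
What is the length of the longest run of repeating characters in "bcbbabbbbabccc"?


Input: "bcbbabbbbabccc"
Scanning for longest run:
  Position 1 ('c'): new char, reset run to 1
  Position 2 ('b'): new char, reset run to 1
  Position 3 ('b'): continues run of 'b', length=2
  Position 4 ('a'): new char, reset run to 1
  Position 5 ('b'): new char, reset run to 1
  Position 6 ('b'): continues run of 'b', length=2
  Position 7 ('b'): continues run of 'b', length=3
  Position 8 ('b'): continues run of 'b', length=4
  Position 9 ('a'): new char, reset run to 1
  Position 10 ('b'): new char, reset run to 1
  Position 11 ('c'): new char, reset run to 1
  Position 12 ('c'): continues run of 'c', length=2
  Position 13 ('c'): continues run of 'c', length=3
Longest run: 'b' with length 4

4


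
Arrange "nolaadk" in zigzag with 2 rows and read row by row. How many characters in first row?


Zigzag "nolaadk" into 2 rows:
Placing characters:
  'n' => row 0
  'o' => row 1
  'l' => row 0
  'a' => row 1
  'a' => row 0
  'd' => row 1
  'k' => row 0
Rows:
  Row 0: "nlak"
  Row 1: "oad"
First row length: 4

4


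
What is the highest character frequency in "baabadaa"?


Input: baabadaa
Character counts:
  'a': 5
  'b': 2
  'd': 1
Maximum frequency: 5

5


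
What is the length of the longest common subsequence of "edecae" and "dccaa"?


LCS of "edecae" and "dccaa"
DP table:
           d    c    c    a    a
      0    0    0    0    0    0
  e   0    0    0    0    0    0
  d   0    1    1    1    1    1
  e   0    1    1    1    1    1
  c   0    1    2    2    2    2
  a   0    1    2    2    3    3
  e   0    1    2    2    3    3
LCS length = dp[6][5] = 3

3


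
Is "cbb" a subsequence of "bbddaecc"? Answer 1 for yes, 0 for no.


Check if "cbb" is a subsequence of "bbddaecc"
Greedy scan:
  Position 0 ('b'): no match needed
  Position 1 ('b'): no match needed
  Position 2 ('d'): no match needed
  Position 3 ('d'): no match needed
  Position 4 ('a'): no match needed
  Position 5 ('e'): no match needed
  Position 6 ('c'): matches sub[0] = 'c'
  Position 7 ('c'): no match needed
Only matched 1/3 characters => not a subsequence

0


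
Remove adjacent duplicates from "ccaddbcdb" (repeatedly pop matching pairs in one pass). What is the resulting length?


Input: ccaddbcdb
Stack-based adjacent duplicate removal:
  Read 'c': push. Stack: c
  Read 'c': matches stack top 'c' => pop. Stack: (empty)
  Read 'a': push. Stack: a
  Read 'd': push. Stack: ad
  Read 'd': matches stack top 'd' => pop. Stack: a
  Read 'b': push. Stack: ab
  Read 'c': push. Stack: abc
  Read 'd': push. Stack: abcd
  Read 'b': push. Stack: abcdb
Final stack: "abcdb" (length 5)

5


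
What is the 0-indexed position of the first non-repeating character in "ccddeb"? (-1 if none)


Input: ccddeb
Character frequencies:
  'b': 1
  'c': 2
  'd': 2
  'e': 1
Scanning left to right for freq == 1:
  Position 0 ('c'): freq=2, skip
  Position 1 ('c'): freq=2, skip
  Position 2 ('d'): freq=2, skip
  Position 3 ('d'): freq=2, skip
  Position 4 ('e'): unique! => answer = 4

4


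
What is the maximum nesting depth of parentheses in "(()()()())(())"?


Input: "(()()()())(())"
Tracking depth:
  Position 0 '(': depth becomes 1
  Position 1 '(': depth becomes 2
  Position 2 ')': depth becomes 1
  Position 3 '(': depth becomes 2
  Position 4 ')': depth becomes 1
  Position 5 '(': depth becomes 2
  Position 6 ')': depth becomes 1
  Position 7 '(': depth becomes 2
  Position 8 ')': depth becomes 1
  Position 9 ')': depth becomes 0
  Position 10 '(': depth becomes 1
  Position 11 '(': depth becomes 2
  Position 12 ')': depth becomes 1
  Position 13 ')': depth becomes 0
Maximum depth reached: 2

2


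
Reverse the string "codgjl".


Input: codgjl
Reading characters right to left:
  Position 5: 'l'
  Position 4: 'j'
  Position 3: 'g'
  Position 2: 'd'
  Position 1: 'o'
  Position 0: 'c'
Reversed: ljgdoc

ljgdoc


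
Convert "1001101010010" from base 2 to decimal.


Input: "1001101010010" in base 2
Positional expansion:
  Digit '1' (value 1) x 2^12 = 4096
  Digit '0' (value 0) x 2^11 = 0
  Digit '0' (value 0) x 2^10 = 0
  Digit '1' (value 1) x 2^9 = 512
  Digit '1' (value 1) x 2^8 = 256
  Digit '0' (value 0) x 2^7 = 0
  Digit '1' (value 1) x 2^6 = 64
  Digit '0' (value 0) x 2^5 = 0
  Digit '1' (value 1) x 2^4 = 16
  Digit '0' (value 0) x 2^3 = 0
  Digit '0' (value 0) x 2^2 = 0
  Digit '1' (value 1) x 2^1 = 2
  Digit '0' (value 0) x 2^0 = 0
Sum = 4946

4946


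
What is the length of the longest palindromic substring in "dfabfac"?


Input: "dfabfac"
Checking substrings for palindromes:
  No multi-char palindromic substrings found
Longest palindromic substring: "d" with length 1

1


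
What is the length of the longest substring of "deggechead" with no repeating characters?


Input: "deggechead"
Sliding window (track last position of each char):
  Position 0 ('d'): window [0,0] length 1 -- new best
  Position 1 ('e'): window [0,1] length 2 -- new best
  Position 2 ('g'): window [0,2] length 3 -- new best
  Position 3 ('g'): repeat (last at 2), move window start to 3
  Position 3 ('g'): window [3,3] length 1
  Position 4 ('e'): window [3,4] length 2
  Position 5 ('c'): window [3,5] length 3
  Position 6 ('h'): window [3,6] length 4 -- new best
  Position 7 ('e'): repeat (last at 4), move window start to 5
  Position 7 ('e'): window [5,7] length 3
  Position 8 ('a'): window [5,8] length 4
  Position 9 ('d'): window [5,9] length 5 -- new best
Longest substring with no repeats: "chead" with length 5

5


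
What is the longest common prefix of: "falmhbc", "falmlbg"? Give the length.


Words: falmhbc, falmlbg
  Position 0: all 'f' => match
  Position 1: all 'a' => match
  Position 2: all 'l' => match
  Position 3: all 'm' => match
  Position 4: ('h', 'l') => mismatch, stop
LCP = "falm" (length 4)

4


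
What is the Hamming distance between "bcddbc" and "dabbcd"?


Comparing "bcddbc" and "dabbcd" position by position:
  Position 0: 'b' vs 'd' => differ
  Position 1: 'c' vs 'a' => differ
  Position 2: 'd' vs 'b' => differ
  Position 3: 'd' vs 'b' => differ
  Position 4: 'b' vs 'c' => differ
  Position 5: 'c' vs 'd' => differ
Total differences (Hamming distance): 6

6


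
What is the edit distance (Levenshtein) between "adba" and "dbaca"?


Computing edit distance: "adba" -> "dbaca"
DP table:
           d    b    a    c    a
      0    1    2    3    4    5
  a   1    1    2    2    3    4
  d   2    1    2    3    3    4
  b   3    2    1    2    3    4
  a   4    3    2    1    2    3
Edit distance = dp[4][5] = 3

3


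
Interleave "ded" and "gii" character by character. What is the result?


Interleaving "ded" and "gii":
  Position 0: 'd' from first, 'g' from second => "dg"
  Position 1: 'e' from first, 'i' from second => "ei"
  Position 2: 'd' from first, 'i' from second => "di"
Result: dgeidi

dgeidi


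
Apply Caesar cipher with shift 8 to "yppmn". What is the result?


Caesar cipher: shift "yppmn" by 8
  'y' (pos 24) + 8 = pos 6 = 'g'
  'p' (pos 15) + 8 = pos 23 = 'x'
  'p' (pos 15) + 8 = pos 23 = 'x'
  'm' (pos 12) + 8 = pos 20 = 'u'
  'n' (pos 13) + 8 = pos 21 = 'v'
Result: gxxuv

gxxuv


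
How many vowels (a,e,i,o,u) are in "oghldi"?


Input: oghldi
Checking each character:
  'o' at position 0: vowel (running total: 1)
  'g' at position 1: consonant
  'h' at position 2: consonant
  'l' at position 3: consonant
  'd' at position 4: consonant
  'i' at position 5: vowel (running total: 2)
Total vowels: 2

2


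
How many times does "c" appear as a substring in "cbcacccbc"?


Searching for "c" in "cbcacccbc"
Scanning each position:
  Position 0: "c" => MATCH
  Position 1: "b" => no
  Position 2: "c" => MATCH
  Position 3: "a" => no
  Position 4: "c" => MATCH
  Position 5: "c" => MATCH
  Position 6: "c" => MATCH
  Position 7: "b" => no
  Position 8: "c" => MATCH
Total occurrences: 6

6


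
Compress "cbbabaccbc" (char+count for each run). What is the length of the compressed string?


Input: cbbabaccbc
Runs:
  'c' x 1 => "c1"
  'b' x 2 => "b2"
  'a' x 1 => "a1"
  'b' x 1 => "b1"
  'a' x 1 => "a1"
  'c' x 2 => "c2"
  'b' x 1 => "b1"
  'c' x 1 => "c1"
Compressed: "c1b2a1b1a1c2b1c1"
Compressed length: 16

16


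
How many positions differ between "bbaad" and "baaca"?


Comparing "bbaad" and "baaca" position by position:
  Position 0: 'b' vs 'b' => same
  Position 1: 'b' vs 'a' => DIFFER
  Position 2: 'a' vs 'a' => same
  Position 3: 'a' vs 'c' => DIFFER
  Position 4: 'd' vs 'a' => DIFFER
Positions that differ: 3

3


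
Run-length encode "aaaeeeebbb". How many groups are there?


Input: aaaeeeebbb
Scanning for consecutive runs:
  Group 1: 'a' x 3 (positions 0-2)
  Group 2: 'e' x 4 (positions 3-6)
  Group 3: 'b' x 3 (positions 7-9)
Total groups: 3

3


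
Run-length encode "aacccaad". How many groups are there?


Input: aacccaad
Scanning for consecutive runs:
  Group 1: 'a' x 2 (positions 0-1)
  Group 2: 'c' x 3 (positions 2-4)
  Group 3: 'a' x 2 (positions 5-6)
  Group 4: 'd' x 1 (positions 7-7)
Total groups: 4

4


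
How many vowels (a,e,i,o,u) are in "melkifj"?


Input: melkifj
Checking each character:
  'm' at position 0: consonant
  'e' at position 1: vowel (running total: 1)
  'l' at position 2: consonant
  'k' at position 3: consonant
  'i' at position 4: vowel (running total: 2)
  'f' at position 5: consonant
  'j' at position 6: consonant
Total vowels: 2

2


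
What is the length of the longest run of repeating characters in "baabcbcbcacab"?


Input: "baabcbcbcacab"
Scanning for longest run:
  Position 1 ('a'): new char, reset run to 1
  Position 2 ('a'): continues run of 'a', length=2
  Position 3 ('b'): new char, reset run to 1
  Position 4 ('c'): new char, reset run to 1
  Position 5 ('b'): new char, reset run to 1
  Position 6 ('c'): new char, reset run to 1
  Position 7 ('b'): new char, reset run to 1
  Position 8 ('c'): new char, reset run to 1
  Position 9 ('a'): new char, reset run to 1
  Position 10 ('c'): new char, reset run to 1
  Position 11 ('a'): new char, reset run to 1
  Position 12 ('b'): new char, reset run to 1
Longest run: 'a' with length 2

2


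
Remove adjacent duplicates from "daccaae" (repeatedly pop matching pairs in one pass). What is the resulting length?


Input: daccaae
Stack-based adjacent duplicate removal:
  Read 'd': push. Stack: d
  Read 'a': push. Stack: da
  Read 'c': push. Stack: dac
  Read 'c': matches stack top 'c' => pop. Stack: da
  Read 'a': matches stack top 'a' => pop. Stack: d
  Read 'a': push. Stack: da
  Read 'e': push. Stack: dae
Final stack: "dae" (length 3)

3


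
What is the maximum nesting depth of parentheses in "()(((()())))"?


Input: "()(((()())))"
Tracking depth:
  Position 0 '(': depth becomes 1
  Position 1 ')': depth becomes 0
  Position 2 '(': depth becomes 1
  Position 3 '(': depth becomes 2
  Position 4 '(': depth becomes 3
  Position 5 '(': depth becomes 4
  Position 6 ')': depth becomes 3
  Position 7 '(': depth becomes 4
  Position 8 ')': depth becomes 3
  Position 9 ')': depth becomes 2
  Position 10 ')': depth becomes 1
  Position 11 ')': depth becomes 0
Maximum depth reached: 4

4


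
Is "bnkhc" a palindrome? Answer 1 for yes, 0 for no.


Input: bnkhc
Reversed: chknb
  Compare pos 0 ('b') with pos 4 ('c'): MISMATCH
  Compare pos 1 ('n') with pos 3 ('h'): MISMATCH
Result: not a palindrome

0


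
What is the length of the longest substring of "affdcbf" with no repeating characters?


Input: "affdcbf"
Sliding window (track last position of each char):
  Position 0 ('a'): window [0,0] length 1 -- new best
  Position 1 ('f'): window [0,1] length 2 -- new best
  Position 2 ('f'): repeat (last at 1), move window start to 2
  Position 2 ('f'): window [2,2] length 1
  Position 3 ('d'): window [2,3] length 2
  Position 4 ('c'): window [2,4] length 3 -- new best
  Position 5 ('b'): window [2,5] length 4 -- new best
  Position 6 ('f'): repeat (last at 2), move window start to 3
  Position 6 ('f'): window [3,6] length 4
Longest substring with no repeats: "fdcb" with length 4

4


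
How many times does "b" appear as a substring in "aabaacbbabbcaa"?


Searching for "b" in "aabaacbbabbcaa"
Scanning each position:
  Position 0: "a" => no
  Position 1: "a" => no
  Position 2: "b" => MATCH
  Position 3: "a" => no
  Position 4: "a" => no
  Position 5: "c" => no
  Position 6: "b" => MATCH
  Position 7: "b" => MATCH
  Position 8: "a" => no
  Position 9: "b" => MATCH
  Position 10: "b" => MATCH
  Position 11: "c" => no
  Position 12: "a" => no
  Position 13: "a" => no
Total occurrences: 5

5


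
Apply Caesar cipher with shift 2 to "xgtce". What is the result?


Caesar cipher: shift "xgtce" by 2
  'x' (pos 23) + 2 = pos 25 = 'z'
  'g' (pos 6) + 2 = pos 8 = 'i'
  't' (pos 19) + 2 = pos 21 = 'v'
  'c' (pos 2) + 2 = pos 4 = 'e'
  'e' (pos 4) + 2 = pos 6 = 'g'
Result: ziveg

ziveg


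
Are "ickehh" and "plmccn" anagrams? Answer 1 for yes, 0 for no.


Strings: "ickehh", "plmccn"
Sorted first:  cehhik
Sorted second: cclmnp
Differ at position 1: 'e' vs 'c' => not anagrams

0


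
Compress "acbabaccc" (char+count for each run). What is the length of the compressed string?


Input: acbabaccc
Runs:
  'a' x 1 => "a1"
  'c' x 1 => "c1"
  'b' x 1 => "b1"
  'a' x 1 => "a1"
  'b' x 1 => "b1"
  'a' x 1 => "a1"
  'c' x 3 => "c3"
Compressed: "a1c1b1a1b1a1c3"
Compressed length: 14

14


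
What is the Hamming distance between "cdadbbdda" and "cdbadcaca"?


Comparing "cdadbbdda" and "cdbadcaca" position by position:
  Position 0: 'c' vs 'c' => same
  Position 1: 'd' vs 'd' => same
  Position 2: 'a' vs 'b' => differ
  Position 3: 'd' vs 'a' => differ
  Position 4: 'b' vs 'd' => differ
  Position 5: 'b' vs 'c' => differ
  Position 6: 'd' vs 'a' => differ
  Position 7: 'd' vs 'c' => differ
  Position 8: 'a' vs 'a' => same
Total differences (Hamming distance): 6

6


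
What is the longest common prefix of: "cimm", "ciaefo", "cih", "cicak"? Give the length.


Words: cimm, ciaefo, cih, cicak
  Position 0: all 'c' => match
  Position 1: all 'i' => match
  Position 2: ('m', 'a', 'h', 'c') => mismatch, stop
LCP = "ci" (length 2)

2


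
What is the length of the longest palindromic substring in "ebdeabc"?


Input: "ebdeabc"
Checking substrings for palindromes:
  No multi-char palindromic substrings found
Longest palindromic substring: "e" with length 1

1


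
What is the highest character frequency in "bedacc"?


Input: bedacc
Character counts:
  'a': 1
  'b': 1
  'c': 2
  'd': 1
  'e': 1
Maximum frequency: 2

2


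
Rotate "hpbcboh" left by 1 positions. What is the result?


Input: "hpbcboh", rotate left by 1
First 1 characters: "h"
Remaining characters: "pbcboh"
Concatenate remaining + first: "pbcboh" + "h" = "pbcbohh"

pbcbohh


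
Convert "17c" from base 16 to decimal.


Input: "17c" in base 16
Positional expansion:
  Digit '1' (value 1) x 16^2 = 256
  Digit '7' (value 7) x 16^1 = 112
  Digit 'c' (value 12) x 16^0 = 12
Sum = 380

380


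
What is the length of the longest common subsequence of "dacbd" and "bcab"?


LCS of "dacbd" and "bcab"
DP table:
           b    c    a    b
      0    0    0    0    0
  d   0    0    0    0    0
  a   0    0    0    1    1
  c   0    0    1    1    1
  b   0    1    1    1    2
  d   0    1    1    1    2
LCS length = dp[5][4] = 2

2


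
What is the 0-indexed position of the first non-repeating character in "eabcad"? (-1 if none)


Input: eabcad
Character frequencies:
  'a': 2
  'b': 1
  'c': 1
  'd': 1
  'e': 1
Scanning left to right for freq == 1:
  Position 0 ('e'): unique! => answer = 0

0


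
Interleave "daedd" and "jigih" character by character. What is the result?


Interleaving "daedd" and "jigih":
  Position 0: 'd' from first, 'j' from second => "dj"
  Position 1: 'a' from first, 'i' from second => "ai"
  Position 2: 'e' from first, 'g' from second => "eg"
  Position 3: 'd' from first, 'i' from second => "di"
  Position 4: 'd' from first, 'h' from second => "dh"
Result: djaiegdidh

djaiegdidh


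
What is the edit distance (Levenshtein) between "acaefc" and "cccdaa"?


Computing edit distance: "acaefc" -> "cccdaa"
DP table:
           c    c    c    d    a    a
      0    1    2    3    4    5    6
  a   1    1    2    3    4    4    5
  c   2    1    1    2    3    4    5
  a   3    2    2    2    3    3    4
  e   4    3    3    3    3    4    4
  f   5    4    4    4    4    4    5
  c   6    5    4    4    5    5    5
Edit distance = dp[6][6] = 5

5


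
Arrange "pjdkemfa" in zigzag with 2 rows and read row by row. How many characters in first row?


Zigzag "pjdkemfa" into 2 rows:
Placing characters:
  'p' => row 0
  'j' => row 1
  'd' => row 0
  'k' => row 1
  'e' => row 0
  'm' => row 1
  'f' => row 0
  'a' => row 1
Rows:
  Row 0: "pdef"
  Row 1: "jkma"
First row length: 4

4


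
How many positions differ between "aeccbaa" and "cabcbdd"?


Comparing "aeccbaa" and "cabcbdd" position by position:
  Position 0: 'a' vs 'c' => DIFFER
  Position 1: 'e' vs 'a' => DIFFER
  Position 2: 'c' vs 'b' => DIFFER
  Position 3: 'c' vs 'c' => same
  Position 4: 'b' vs 'b' => same
  Position 5: 'a' vs 'd' => DIFFER
  Position 6: 'a' vs 'd' => DIFFER
Positions that differ: 5

5


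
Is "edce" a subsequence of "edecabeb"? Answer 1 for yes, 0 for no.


Check if "edce" is a subsequence of "edecabeb"
Greedy scan:
  Position 0 ('e'): matches sub[0] = 'e'
  Position 1 ('d'): matches sub[1] = 'd'
  Position 2 ('e'): no match needed
  Position 3 ('c'): matches sub[2] = 'c'
  Position 4 ('a'): no match needed
  Position 5 ('b'): no match needed
  Position 6 ('e'): matches sub[3] = 'e'
  Position 7 ('b'): no match needed
All 4 characters matched => is a subsequence

1


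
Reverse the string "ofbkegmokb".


Input: ofbkegmokb
Reading characters right to left:
  Position 9: 'b'
  Position 8: 'k'
  Position 7: 'o'
  Position 6: 'm'
  Position 5: 'g'
  Position 4: 'e'
  Position 3: 'k'
  Position 2: 'b'
  Position 1: 'f'
  Position 0: 'o'
Reversed: bkomgekbfo

bkomgekbfo


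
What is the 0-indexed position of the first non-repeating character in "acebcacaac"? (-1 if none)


Input: acebcacaac
Character frequencies:
  'a': 4
  'b': 1
  'c': 4
  'e': 1
Scanning left to right for freq == 1:
  Position 0 ('a'): freq=4, skip
  Position 1 ('c'): freq=4, skip
  Position 2 ('e'): unique! => answer = 2

2


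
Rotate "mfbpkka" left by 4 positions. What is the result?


Input: "mfbpkka", rotate left by 4
First 4 characters: "mfbp"
Remaining characters: "kka"
Concatenate remaining + first: "kka" + "mfbp" = "kkamfbp"

kkamfbp


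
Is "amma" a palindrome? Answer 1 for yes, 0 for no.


Input: amma
Reversed: amma
  Compare pos 0 ('a') with pos 3 ('a'): match
  Compare pos 1 ('m') with pos 2 ('m'): match
Result: palindrome

1


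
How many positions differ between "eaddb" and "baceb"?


Comparing "eaddb" and "baceb" position by position:
  Position 0: 'e' vs 'b' => DIFFER
  Position 1: 'a' vs 'a' => same
  Position 2: 'd' vs 'c' => DIFFER
  Position 3: 'd' vs 'e' => DIFFER
  Position 4: 'b' vs 'b' => same
Positions that differ: 3

3


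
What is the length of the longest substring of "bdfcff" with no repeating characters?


Input: "bdfcff"
Sliding window (track last position of each char):
  Position 0 ('b'): window [0,0] length 1 -- new best
  Position 1 ('d'): window [0,1] length 2 -- new best
  Position 2 ('f'): window [0,2] length 3 -- new best
  Position 3 ('c'): window [0,3] length 4 -- new best
  Position 4 ('f'): repeat (last at 2), move window start to 3
  Position 4 ('f'): window [3,4] length 2
  Position 5 ('f'): repeat (last at 4), move window start to 5
  Position 5 ('f'): window [5,5] length 1
Longest substring with no repeats: "bdfc" with length 4

4


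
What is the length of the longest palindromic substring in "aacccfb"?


Input: "aacccfb"
Checking substrings for palindromes:
  [2:5] "ccc" (len 3) => palindrome
  [0:2] "aa" (len 2) => palindrome
  [2:4] "cc" (len 2) => palindrome
  [3:5] "cc" (len 2) => palindrome
Longest palindromic substring: "ccc" with length 3

3


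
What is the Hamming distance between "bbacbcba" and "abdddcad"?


Comparing "bbacbcba" and "abdddcad" position by position:
  Position 0: 'b' vs 'a' => differ
  Position 1: 'b' vs 'b' => same
  Position 2: 'a' vs 'd' => differ
  Position 3: 'c' vs 'd' => differ
  Position 4: 'b' vs 'd' => differ
  Position 5: 'c' vs 'c' => same
  Position 6: 'b' vs 'a' => differ
  Position 7: 'a' vs 'd' => differ
Total differences (Hamming distance): 6

6


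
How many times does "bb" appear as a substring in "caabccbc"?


Searching for "bb" in "caabccbc"
Scanning each position:
  Position 0: "ca" => no
  Position 1: "aa" => no
  Position 2: "ab" => no
  Position 3: "bc" => no
  Position 4: "cc" => no
  Position 5: "cb" => no
  Position 6: "bc" => no
Total occurrences: 0

0


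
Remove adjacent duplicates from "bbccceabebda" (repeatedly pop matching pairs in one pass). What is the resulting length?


Input: bbccceabebda
Stack-based adjacent duplicate removal:
  Read 'b': push. Stack: b
  Read 'b': matches stack top 'b' => pop. Stack: (empty)
  Read 'c': push. Stack: c
  Read 'c': matches stack top 'c' => pop. Stack: (empty)
  Read 'c': push. Stack: c
  Read 'e': push. Stack: ce
  Read 'a': push. Stack: cea
  Read 'b': push. Stack: ceab
  Read 'e': push. Stack: ceabe
  Read 'b': push. Stack: ceabeb
  Read 'd': push. Stack: ceabebd
  Read 'a': push. Stack: ceabebda
Final stack: "ceabebda" (length 8)

8


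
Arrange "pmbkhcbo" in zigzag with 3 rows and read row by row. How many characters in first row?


Zigzag "pmbkhcbo" into 3 rows:
Placing characters:
  'p' => row 0
  'm' => row 1
  'b' => row 2
  'k' => row 1
  'h' => row 0
  'c' => row 1
  'b' => row 2
  'o' => row 1
Rows:
  Row 0: "ph"
  Row 1: "mkco"
  Row 2: "bb"
First row length: 2

2


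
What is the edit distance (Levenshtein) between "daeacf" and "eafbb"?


Computing edit distance: "daeacf" -> "eafbb"
DP table:
           e    a    f    b    b
      0    1    2    3    4    5
  d   1    1    2    3    4    5
  a   2    2    1    2    3    4
  e   3    2    2    2    3    4
  a   4    3    2    3    3    4
  c   5    4    3    3    4    4
  f   6    5    4    3    4    5
Edit distance = dp[6][5] = 5

5


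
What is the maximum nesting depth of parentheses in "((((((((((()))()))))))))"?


Input: "((((((((((()))()))))))))"
Tracking depth:
  Position 0 '(': depth becomes 1
  Position 1 '(': depth becomes 2
  Position 2 '(': depth becomes 3
  Position 3 '(': depth becomes 4
  Position 4 '(': depth becomes 5
  Position 5 '(': depth becomes 6
  Position 6 '(': depth becomes 7
  Position 7 '(': depth becomes 8
  Position 8 '(': depth becomes 9
  Position 9 '(': depth becomes 10
  Position 10 '(': depth becomes 11
  Position 11 ')': depth becomes 10
  Position 12 ')': depth becomes 9
  Position 13 ')': depth becomes 8
  Position 14 '(': depth becomes 9
  Position 15 ')': depth becomes 8
  Position 16 ')': depth becomes 7
  Position 17 ')': depth becomes 6
  Position 18 ')': depth becomes 5
  Position 19 ')': depth becomes 4
  Position 20 ')': depth becomes 3
  Position 21 ')': depth becomes 2
  Position 22 ')': depth becomes 1
  Position 23 ')': depth becomes 0
Maximum depth reached: 11

11


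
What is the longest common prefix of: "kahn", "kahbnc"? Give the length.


Words: kahn, kahbnc
  Position 0: all 'k' => match
  Position 1: all 'a' => match
  Position 2: all 'h' => match
  Position 3: ('n', 'b') => mismatch, stop
LCP = "kah" (length 3)

3


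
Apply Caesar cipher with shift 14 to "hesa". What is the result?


Caesar cipher: shift "hesa" by 14
  'h' (pos 7) + 14 = pos 21 = 'v'
  'e' (pos 4) + 14 = pos 18 = 's'
  's' (pos 18) + 14 = pos 6 = 'g'
  'a' (pos 0) + 14 = pos 14 = 'o'
Result: vsgo

vsgo


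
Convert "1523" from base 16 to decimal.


Input: "1523" in base 16
Positional expansion:
  Digit '1' (value 1) x 16^3 = 4096
  Digit '5' (value 5) x 16^2 = 1280
  Digit '2' (value 2) x 16^1 = 32
  Digit '3' (value 3) x 16^0 = 3
Sum = 5411

5411


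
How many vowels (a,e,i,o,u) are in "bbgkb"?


Input: bbgkb
Checking each character:
  'b' at position 0: consonant
  'b' at position 1: consonant
  'g' at position 2: consonant
  'k' at position 3: consonant
  'b' at position 4: consonant
Total vowels: 0

0


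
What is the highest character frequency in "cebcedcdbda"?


Input: cebcedcdbda
Character counts:
  'a': 1
  'b': 2
  'c': 3
  'd': 3
  'e': 2
Maximum frequency: 3

3


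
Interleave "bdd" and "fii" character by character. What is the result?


Interleaving "bdd" and "fii":
  Position 0: 'b' from first, 'f' from second => "bf"
  Position 1: 'd' from first, 'i' from second => "di"
  Position 2: 'd' from first, 'i' from second => "di"
Result: bfdidi

bfdidi


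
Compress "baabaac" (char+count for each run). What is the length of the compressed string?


Input: baabaac
Runs:
  'b' x 1 => "b1"
  'a' x 2 => "a2"
  'b' x 1 => "b1"
  'a' x 2 => "a2"
  'c' x 1 => "c1"
Compressed: "b1a2b1a2c1"
Compressed length: 10

10


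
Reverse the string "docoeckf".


Input: docoeckf
Reading characters right to left:
  Position 7: 'f'
  Position 6: 'k'
  Position 5: 'c'
  Position 4: 'e'
  Position 3: 'o'
  Position 2: 'c'
  Position 1: 'o'
  Position 0: 'd'
Reversed: fkceocod

fkceocod


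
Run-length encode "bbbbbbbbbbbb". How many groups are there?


Input: bbbbbbbbbbbb
Scanning for consecutive runs:
  Group 1: 'b' x 12 (positions 0-11)
Total groups: 1

1


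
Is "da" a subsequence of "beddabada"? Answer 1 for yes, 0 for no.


Check if "da" is a subsequence of "beddabada"
Greedy scan:
  Position 0 ('b'): no match needed
  Position 1 ('e'): no match needed
  Position 2 ('d'): matches sub[0] = 'd'
  Position 3 ('d'): no match needed
  Position 4 ('a'): matches sub[1] = 'a'
  Position 5 ('b'): no match needed
  Position 6 ('a'): no match needed
  Position 7 ('d'): no match needed
  Position 8 ('a'): no match needed
All 2 characters matched => is a subsequence

1


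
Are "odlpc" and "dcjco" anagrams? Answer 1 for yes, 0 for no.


Strings: "odlpc", "dcjco"
Sorted first:  cdlop
Sorted second: ccdjo
Differ at position 1: 'd' vs 'c' => not anagrams

0


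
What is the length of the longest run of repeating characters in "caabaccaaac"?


Input: "caabaccaaac"
Scanning for longest run:
  Position 1 ('a'): new char, reset run to 1
  Position 2 ('a'): continues run of 'a', length=2
  Position 3 ('b'): new char, reset run to 1
  Position 4 ('a'): new char, reset run to 1
  Position 5 ('c'): new char, reset run to 1
  Position 6 ('c'): continues run of 'c', length=2
  Position 7 ('a'): new char, reset run to 1
  Position 8 ('a'): continues run of 'a', length=2
  Position 9 ('a'): continues run of 'a', length=3
  Position 10 ('c'): new char, reset run to 1
Longest run: 'a' with length 3

3


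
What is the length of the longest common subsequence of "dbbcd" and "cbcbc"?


LCS of "dbbcd" and "cbcbc"
DP table:
           c    b    c    b    c
      0    0    0    0    0    0
  d   0    0    0    0    0    0
  b   0    0    1    1    1    1
  b   0    0    1    1    2    2
  c   0    1    1    2    2    3
  d   0    1    1    2    2    3
LCS length = dp[5][5] = 3

3


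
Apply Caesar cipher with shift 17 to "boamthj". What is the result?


Caesar cipher: shift "boamthj" by 17
  'b' (pos 1) + 17 = pos 18 = 's'
  'o' (pos 14) + 17 = pos 5 = 'f'
  'a' (pos 0) + 17 = pos 17 = 'r'
  'm' (pos 12) + 17 = pos 3 = 'd'
  't' (pos 19) + 17 = pos 10 = 'k'
  'h' (pos 7) + 17 = pos 24 = 'y'
  'j' (pos 9) + 17 = pos 0 = 'a'
Result: sfrdkya

sfrdkya


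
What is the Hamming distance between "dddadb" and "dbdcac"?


Comparing "dddadb" and "dbdcac" position by position:
  Position 0: 'd' vs 'd' => same
  Position 1: 'd' vs 'b' => differ
  Position 2: 'd' vs 'd' => same
  Position 3: 'a' vs 'c' => differ
  Position 4: 'd' vs 'a' => differ
  Position 5: 'b' vs 'c' => differ
Total differences (Hamming distance): 4

4


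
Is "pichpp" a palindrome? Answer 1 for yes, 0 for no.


Input: pichpp
Reversed: pphcip
  Compare pos 0 ('p') with pos 5 ('p'): match
  Compare pos 1 ('i') with pos 4 ('p'): MISMATCH
  Compare pos 2 ('c') with pos 3 ('h'): MISMATCH
Result: not a palindrome

0


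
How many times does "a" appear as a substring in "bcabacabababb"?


Searching for "a" in "bcabacabababb"
Scanning each position:
  Position 0: "b" => no
  Position 1: "c" => no
  Position 2: "a" => MATCH
  Position 3: "b" => no
  Position 4: "a" => MATCH
  Position 5: "c" => no
  Position 6: "a" => MATCH
  Position 7: "b" => no
  Position 8: "a" => MATCH
  Position 9: "b" => no
  Position 10: "a" => MATCH
  Position 11: "b" => no
  Position 12: "b" => no
Total occurrences: 5

5


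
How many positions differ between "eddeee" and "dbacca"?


Comparing "eddeee" and "dbacca" position by position:
  Position 0: 'e' vs 'd' => DIFFER
  Position 1: 'd' vs 'b' => DIFFER
  Position 2: 'd' vs 'a' => DIFFER
  Position 3: 'e' vs 'c' => DIFFER
  Position 4: 'e' vs 'c' => DIFFER
  Position 5: 'e' vs 'a' => DIFFER
Positions that differ: 6

6


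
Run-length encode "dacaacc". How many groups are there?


Input: dacaacc
Scanning for consecutive runs:
  Group 1: 'd' x 1 (positions 0-0)
  Group 2: 'a' x 1 (positions 1-1)
  Group 3: 'c' x 1 (positions 2-2)
  Group 4: 'a' x 2 (positions 3-4)
  Group 5: 'c' x 2 (positions 5-6)
Total groups: 5

5


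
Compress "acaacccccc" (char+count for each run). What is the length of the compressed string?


Input: acaacccccc
Runs:
  'a' x 1 => "a1"
  'c' x 1 => "c1"
  'a' x 2 => "a2"
  'c' x 6 => "c6"
Compressed: "a1c1a2c6"
Compressed length: 8

8


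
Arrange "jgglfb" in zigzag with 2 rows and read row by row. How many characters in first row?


Zigzag "jgglfb" into 2 rows:
Placing characters:
  'j' => row 0
  'g' => row 1
  'g' => row 0
  'l' => row 1
  'f' => row 0
  'b' => row 1
Rows:
  Row 0: "jgf"
  Row 1: "glb"
First row length: 3

3


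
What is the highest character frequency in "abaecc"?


Input: abaecc
Character counts:
  'a': 2
  'b': 1
  'c': 2
  'e': 1
Maximum frequency: 2

2


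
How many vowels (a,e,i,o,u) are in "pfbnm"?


Input: pfbnm
Checking each character:
  'p' at position 0: consonant
  'f' at position 1: consonant
  'b' at position 2: consonant
  'n' at position 3: consonant
  'm' at position 4: consonant
Total vowels: 0

0


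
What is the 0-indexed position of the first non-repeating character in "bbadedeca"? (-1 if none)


Input: bbadedeca
Character frequencies:
  'a': 2
  'b': 2
  'c': 1
  'd': 2
  'e': 2
Scanning left to right for freq == 1:
  Position 0 ('b'): freq=2, skip
  Position 1 ('b'): freq=2, skip
  Position 2 ('a'): freq=2, skip
  Position 3 ('d'): freq=2, skip
  Position 4 ('e'): freq=2, skip
  Position 5 ('d'): freq=2, skip
  Position 6 ('e'): freq=2, skip
  Position 7 ('c'): unique! => answer = 7

7


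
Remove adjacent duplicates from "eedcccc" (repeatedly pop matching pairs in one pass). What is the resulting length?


Input: eedcccc
Stack-based adjacent duplicate removal:
  Read 'e': push. Stack: e
  Read 'e': matches stack top 'e' => pop. Stack: (empty)
  Read 'd': push. Stack: d
  Read 'c': push. Stack: dc
  Read 'c': matches stack top 'c' => pop. Stack: d
  Read 'c': push. Stack: dc
  Read 'c': matches stack top 'c' => pop. Stack: d
Final stack: "d" (length 1)

1


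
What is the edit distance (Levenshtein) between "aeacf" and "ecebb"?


Computing edit distance: "aeacf" -> "ecebb"
DP table:
           e    c    e    b    b
      0    1    2    3    4    5
  a   1    1    2    3    4    5
  e   2    1    2    2    3    4
  a   3    2    2    3    3    4
  c   4    3    2    3    4    4
  f   5    4    3    3    4    5
Edit distance = dp[5][5] = 5

5


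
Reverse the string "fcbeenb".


Input: fcbeenb
Reading characters right to left:
  Position 6: 'b'
  Position 5: 'n'
  Position 4: 'e'
  Position 3: 'e'
  Position 2: 'b'
  Position 1: 'c'
  Position 0: 'f'
Reversed: bneebcf

bneebcf


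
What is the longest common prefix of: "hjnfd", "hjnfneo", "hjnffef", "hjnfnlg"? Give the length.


Words: hjnfd, hjnfneo, hjnffef, hjnfnlg
  Position 0: all 'h' => match
  Position 1: all 'j' => match
  Position 2: all 'n' => match
  Position 3: all 'f' => match
  Position 4: ('d', 'n', 'f', 'n') => mismatch, stop
LCP = "hjnf" (length 4)

4


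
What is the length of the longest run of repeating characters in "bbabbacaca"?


Input: "bbabbacaca"
Scanning for longest run:
  Position 1 ('b'): continues run of 'b', length=2
  Position 2 ('a'): new char, reset run to 1
  Position 3 ('b'): new char, reset run to 1
  Position 4 ('b'): continues run of 'b', length=2
  Position 5 ('a'): new char, reset run to 1
  Position 6 ('c'): new char, reset run to 1
  Position 7 ('a'): new char, reset run to 1
  Position 8 ('c'): new char, reset run to 1
  Position 9 ('a'): new char, reset run to 1
Longest run: 'b' with length 2

2


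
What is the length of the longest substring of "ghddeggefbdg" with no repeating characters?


Input: "ghddeggefbdg"
Sliding window (track last position of each char):
  Position 0 ('g'): window [0,0] length 1 -- new best
  Position 1 ('h'): window [0,1] length 2 -- new best
  Position 2 ('d'): window [0,2] length 3 -- new best
  Position 3 ('d'): repeat (last at 2), move window start to 3
  Position 3 ('d'): window [3,3] length 1
  Position 4 ('e'): window [3,4] length 2
  Position 5 ('g'): window [3,5] length 3
  Position 6 ('g'): repeat (last at 5), move window start to 6
  Position 6 ('g'): window [6,6] length 1
  Position 7 ('e'): window [6,7] length 2
  Position 8 ('f'): window [6,8] length 3
  Position 9 ('b'): window [6,9] length 4 -- new best
  Position 10 ('d'): window [6,10] length 5 -- new best
  Position 11 ('g'): repeat (last at 6), move window start to 7
  Position 11 ('g'): window [7,11] length 5
Longest substring with no repeats: "gefbd" with length 5

5


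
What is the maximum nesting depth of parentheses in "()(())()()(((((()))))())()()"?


Input: "()(())()()(((((()))))())()()"
Tracking depth:
  Position 0 '(': depth becomes 1
  Position 1 ')': depth becomes 0
  Position 2 '(': depth becomes 1
  Position 3 '(': depth becomes 2
  Position 4 ')': depth becomes 1
  Position 5 ')': depth becomes 0
  Position 6 '(': depth becomes 1
  Position 7 ')': depth becomes 0
  Position 8 '(': depth becomes 1
  Position 9 ')': depth becomes 0
  Position 10 '(': depth becomes 1
  Position 11 '(': depth becomes 2
  Position 12 '(': depth becomes 3
  Position 13 '(': depth becomes 4
  Position 14 '(': depth becomes 5
  Position 15 '(': depth becomes 6
  Position 16 ')': depth becomes 5
  Position 17 ')': depth becomes 4
  Position 18 ')': depth becomes 3
  Position 19 ')': depth becomes 2
  Position 20 ')': depth becomes 1
  Position 21 '(': depth becomes 2
  Position 22 ')': depth becomes 1
  Position 23 ')': depth becomes 0
  Position 24 '(': depth becomes 1
  Position 25 ')': depth becomes 0
  Position 26 '(': depth becomes 1
  Position 27 ')': depth becomes 0
Maximum depth reached: 6

6


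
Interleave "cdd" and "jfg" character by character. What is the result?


Interleaving "cdd" and "jfg":
  Position 0: 'c' from first, 'j' from second => "cj"
  Position 1: 'd' from first, 'f' from second => "df"
  Position 2: 'd' from first, 'g' from second => "dg"
Result: cjdfdg

cjdfdg


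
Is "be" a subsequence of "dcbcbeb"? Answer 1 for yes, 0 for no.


Check if "be" is a subsequence of "dcbcbeb"
Greedy scan:
  Position 0 ('d'): no match needed
  Position 1 ('c'): no match needed
  Position 2 ('b'): matches sub[0] = 'b'
  Position 3 ('c'): no match needed
  Position 4 ('b'): no match needed
  Position 5 ('e'): matches sub[1] = 'e'
  Position 6 ('b'): no match needed
All 2 characters matched => is a subsequence

1


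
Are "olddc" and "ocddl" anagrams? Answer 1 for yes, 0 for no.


Strings: "olddc", "ocddl"
Sorted first:  cddlo
Sorted second: cddlo
Sorted forms match => anagrams

1


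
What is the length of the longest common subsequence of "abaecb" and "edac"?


LCS of "abaecb" and "edac"
DP table:
           e    d    a    c
      0    0    0    0    0
  a   0    0    0    1    1
  b   0    0    0    1    1
  a   0    0    0    1    1
  e   0    1    1    1    1
  c   0    1    1    1    2
  b   0    1    1    1    2
LCS length = dp[6][4] = 2

2


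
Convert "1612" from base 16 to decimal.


Input: "1612" in base 16
Positional expansion:
  Digit '1' (value 1) x 16^3 = 4096
  Digit '6' (value 6) x 16^2 = 1536
  Digit '1' (value 1) x 16^1 = 16
  Digit '2' (value 2) x 16^0 = 2
Sum = 5650

5650


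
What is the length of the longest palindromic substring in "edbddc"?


Input: "edbddc"
Checking substrings for palindromes:
  [1:4] "dbd" (len 3) => palindrome
  [3:5] "dd" (len 2) => palindrome
Longest palindromic substring: "dbd" with length 3

3


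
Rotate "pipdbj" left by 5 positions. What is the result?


Input: "pipdbj", rotate left by 5
First 5 characters: "pipdb"
Remaining characters: "j"
Concatenate remaining + first: "j" + "pipdb" = "jpipdb"

jpipdb


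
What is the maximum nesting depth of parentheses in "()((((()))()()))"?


Input: "()((((()))()()))"
Tracking depth:
  Position 0 '(': depth becomes 1
  Position 1 ')': depth becomes 0
  Position 2 '(': depth becomes 1
  Position 3 '(': depth becomes 2
  Position 4 '(': depth becomes 3
  Position 5 '(': depth becomes 4
  Position 6 '(': depth becomes 5
  Position 7 ')': depth becomes 4
  Position 8 ')': depth becomes 3
  Position 9 ')': depth becomes 2
  Position 10 '(': depth becomes 3
  Position 11 ')': depth becomes 2
  Position 12 '(': depth becomes 3
  Position 13 ')': depth becomes 2
  Position 14 ')': depth becomes 1
  Position 15 ')': depth becomes 0
Maximum depth reached: 5

5
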